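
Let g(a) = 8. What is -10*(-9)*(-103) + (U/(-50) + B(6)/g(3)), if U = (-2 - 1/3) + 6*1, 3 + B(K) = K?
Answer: -5561819/600 ≈ -9269.7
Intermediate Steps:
B(K) = -3 + K
U = 11/3 (U = (-2 - 1*⅓) + 6 = (-2 - ⅓) + 6 = -7/3 + 6 = 11/3 ≈ 3.6667)
-10*(-9)*(-103) + (U/(-50) + B(6)/g(3)) = -10*(-9)*(-103) + ((11/3)/(-50) + (-3 + 6)/8) = 90*(-103) + ((11/3)*(-1/50) + 3*(⅛)) = -9270 + (-11/150 + 3/8) = -9270 + 181/600 = -5561819/600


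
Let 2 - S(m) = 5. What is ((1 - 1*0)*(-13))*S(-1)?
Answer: 39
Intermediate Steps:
S(m) = -3 (S(m) = 2 - 1*5 = 2 - 5 = -3)
((1 - 1*0)*(-13))*S(-1) = ((1 - 1*0)*(-13))*(-3) = ((1 + 0)*(-13))*(-3) = (1*(-13))*(-3) = -13*(-3) = 39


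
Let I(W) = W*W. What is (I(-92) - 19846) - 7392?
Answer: -18774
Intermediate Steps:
I(W) = W²
(I(-92) - 19846) - 7392 = ((-92)² - 19846) - 7392 = (8464 - 19846) - 7392 = -11382 - 7392 = -18774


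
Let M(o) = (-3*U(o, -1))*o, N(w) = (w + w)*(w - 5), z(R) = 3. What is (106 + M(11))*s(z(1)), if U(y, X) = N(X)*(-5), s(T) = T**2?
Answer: 18774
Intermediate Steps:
N(w) = 2*w*(-5 + w) (N(w) = (2*w)*(-5 + w) = 2*w*(-5 + w))
U(y, X) = -10*X*(-5 + X) (U(y, X) = (2*X*(-5 + X))*(-5) = -10*X*(-5 + X))
M(o) = 180*o (M(o) = (-30*(-1)*(5 - 1*(-1)))*o = (-30*(-1)*(5 + 1))*o = (-30*(-1)*6)*o = (-3*(-60))*o = 180*o)
(106 + M(11))*s(z(1)) = (106 + 180*11)*3**2 = (106 + 1980)*9 = 2086*9 = 18774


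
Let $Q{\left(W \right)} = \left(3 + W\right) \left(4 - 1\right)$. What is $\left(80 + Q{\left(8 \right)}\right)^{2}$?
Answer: $12769$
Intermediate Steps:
$Q{\left(W \right)} = 9 + 3 W$ ($Q{\left(W \right)} = \left(3 + W\right) \left(4 - 1\right) = \left(3 + W\right) 3 = 9 + 3 W$)
$\left(80 + Q{\left(8 \right)}\right)^{2} = \left(80 + \left(9 + 3 \cdot 8\right)\right)^{2} = \left(80 + \left(9 + 24\right)\right)^{2} = \left(80 + 33\right)^{2} = 113^{2} = 12769$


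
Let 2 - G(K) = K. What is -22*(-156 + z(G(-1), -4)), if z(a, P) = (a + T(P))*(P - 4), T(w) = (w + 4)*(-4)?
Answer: 3960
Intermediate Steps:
G(K) = 2 - K
T(w) = -16 - 4*w (T(w) = (4 + w)*(-4) = -16 - 4*w)
z(a, P) = (-4 + P)*(-16 + a - 4*P) (z(a, P) = (a + (-16 - 4*P))*(P - 4) = (-16 + a - 4*P)*(-4 + P) = (-4 + P)*(-16 + a - 4*P))
-22*(-156 + z(G(-1), -4)) = -22*(-156 + (64 - 4*(2 - 1*(-1)) - 4*(-4)² - 4*(2 - 1*(-1)))) = -22*(-156 + (64 - 4*(2 + 1) - 4*16 - 4*(2 + 1))) = -22*(-156 + (64 - 4*3 - 64 - 4*3)) = -22*(-156 + (64 - 12 - 64 - 12)) = -22*(-156 - 24) = -22*(-180) = 3960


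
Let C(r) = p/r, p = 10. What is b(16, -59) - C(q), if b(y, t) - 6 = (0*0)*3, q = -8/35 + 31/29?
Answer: -5032/853 ≈ -5.8992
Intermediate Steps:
q = 853/1015 (q = -8*1/35 + 31*(1/29) = -8/35 + 31/29 = 853/1015 ≈ 0.84039)
C(r) = 10/r
b(y, t) = 6 (b(y, t) = 6 + (0*0)*3 = 6 + 0*3 = 6 + 0 = 6)
b(16, -59) - C(q) = 6 - 10/853/1015 = 6 - 10*1015/853 = 6 - 1*10150/853 = 6 - 10150/853 = -5032/853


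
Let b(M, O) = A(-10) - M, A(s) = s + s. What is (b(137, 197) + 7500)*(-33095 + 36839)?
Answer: 27492192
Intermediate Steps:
A(s) = 2*s
b(M, O) = -20 - M (b(M, O) = 2*(-10) - M = -20 - M)
(b(137, 197) + 7500)*(-33095 + 36839) = ((-20 - 1*137) + 7500)*(-33095 + 36839) = ((-20 - 137) + 7500)*3744 = (-157 + 7500)*3744 = 7343*3744 = 27492192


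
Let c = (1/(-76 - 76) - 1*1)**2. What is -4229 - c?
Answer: -97730225/23104 ≈ -4230.0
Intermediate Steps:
c = 23409/23104 (c = (1/(-152) - 1)**2 = (-1/152 - 1)**2 = (-153/152)**2 = 23409/23104 ≈ 1.0132)
-4229 - c = -4229 - 1*23409/23104 = -4229 - 23409/23104 = -97730225/23104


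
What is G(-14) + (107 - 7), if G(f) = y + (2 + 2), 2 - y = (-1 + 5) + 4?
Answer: 98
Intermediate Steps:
y = -6 (y = 2 - ((-1 + 5) + 4) = 2 - (4 + 4) = 2 - 1*8 = 2 - 8 = -6)
G(f) = -2 (G(f) = -6 + (2 + 2) = -6 + 4 = -2)
G(-14) + (107 - 7) = -2 + (107 - 7) = -2 + 100 = 98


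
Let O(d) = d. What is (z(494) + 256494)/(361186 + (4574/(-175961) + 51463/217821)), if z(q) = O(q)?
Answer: 9849836316105228/13843545421491155 ≈ 0.71151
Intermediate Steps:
z(q) = q
(z(494) + 256494)/(361186 + (4574/(-175961) + 51463/217821)) = (494 + 256494)/(361186 + (4574/(-175961) + 51463/217821)) = 256988/(361186 + (4574*(-1/175961) + 51463*(1/217821))) = 256988/(361186 + (-4574/175961 + 51463/217821)) = 256988/(361186 + 8059167689/38328000981) = 256988/(13843545421491155/38328000981) = 256988*(38328000981/13843545421491155) = 9849836316105228/13843545421491155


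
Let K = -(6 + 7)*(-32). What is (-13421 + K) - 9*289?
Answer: -15606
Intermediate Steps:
K = 416 (K = -1*13*(-32) = -13*(-32) = 416)
(-13421 + K) - 9*289 = (-13421 + 416) - 9*289 = -13005 - 2601 = -15606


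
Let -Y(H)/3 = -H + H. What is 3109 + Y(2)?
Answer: 3109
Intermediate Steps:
Y(H) = 0 (Y(H) = -3*(-H + H) = -3*0 = 0)
3109 + Y(2) = 3109 + 0 = 3109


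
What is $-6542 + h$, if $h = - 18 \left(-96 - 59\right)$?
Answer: $-3752$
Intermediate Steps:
$h = 2790$ ($h = \left(-18\right) \left(-155\right) = 2790$)
$-6542 + h = -6542 + 2790 = -3752$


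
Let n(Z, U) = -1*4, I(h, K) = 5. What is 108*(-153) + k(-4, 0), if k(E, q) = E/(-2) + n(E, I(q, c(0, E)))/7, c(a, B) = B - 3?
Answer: -115658/7 ≈ -16523.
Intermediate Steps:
c(a, B) = -3 + B
n(Z, U) = -4
k(E, q) = -4/7 - E/2 (k(E, q) = E/(-2) - 4/7 = E*(-½) - 4*⅐ = -E/2 - 4/7 = -4/7 - E/2)
108*(-153) + k(-4, 0) = 108*(-153) + (-4/7 - ½*(-4)) = -16524 + (-4/7 + 2) = -16524 + 10/7 = -115658/7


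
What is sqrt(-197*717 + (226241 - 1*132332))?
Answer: 6*I*sqrt(1315) ≈ 217.58*I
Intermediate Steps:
sqrt(-197*717 + (226241 - 1*132332)) = sqrt(-141249 + (226241 - 132332)) = sqrt(-141249 + 93909) = sqrt(-47340) = 6*I*sqrt(1315)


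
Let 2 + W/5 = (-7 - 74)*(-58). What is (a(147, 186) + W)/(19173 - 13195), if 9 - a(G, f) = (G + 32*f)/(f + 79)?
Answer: 3109243/792085 ≈ 3.9254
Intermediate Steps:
W = 23480 (W = -10 + 5*((-7 - 74)*(-58)) = -10 + 5*(-81*(-58)) = -10 + 5*4698 = -10 + 23490 = 23480)
a(G, f) = 9 - (G + 32*f)/(79 + f) (a(G, f) = 9 - (G + 32*f)/(f + 79) = 9 - (G + 32*f)/(79 + f))
(a(147, 186) + W)/(19173 - 13195) = ((711 - 1*147 - 23*186)/(79 + 186) + 23480)/(19173 - 13195) = ((711 - 147 - 4278)/265 + 23480)/5978 = ((1/265)*(-3714) + 23480)*(1/5978) = (-3714/265 + 23480)*(1/5978) = (6218486/265)*(1/5978) = 3109243/792085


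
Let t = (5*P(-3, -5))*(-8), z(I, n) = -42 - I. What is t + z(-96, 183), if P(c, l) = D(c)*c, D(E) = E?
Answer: -306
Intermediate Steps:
P(c, l) = c² (P(c, l) = c*c = c²)
t = -360 (t = (5*(-3)²)*(-8) = (5*9)*(-8) = 45*(-8) = -360)
t + z(-96, 183) = -360 + (-42 - 1*(-96)) = -360 + (-42 + 96) = -360 + 54 = -306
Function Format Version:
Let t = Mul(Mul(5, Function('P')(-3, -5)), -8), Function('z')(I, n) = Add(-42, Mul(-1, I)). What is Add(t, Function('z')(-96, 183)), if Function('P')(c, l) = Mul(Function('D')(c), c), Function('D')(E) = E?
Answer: -306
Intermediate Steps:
Function('P')(c, l) = Pow(c, 2) (Function('P')(c, l) = Mul(c, c) = Pow(c, 2))
t = -360 (t = Mul(Mul(5, Pow(-3, 2)), -8) = Mul(Mul(5, 9), -8) = Mul(45, -8) = -360)
Add(t, Function('z')(-96, 183)) = Add(-360, Add(-42, Mul(-1, -96))) = Add(-360, Add(-42, 96)) = Add(-360, 54) = -306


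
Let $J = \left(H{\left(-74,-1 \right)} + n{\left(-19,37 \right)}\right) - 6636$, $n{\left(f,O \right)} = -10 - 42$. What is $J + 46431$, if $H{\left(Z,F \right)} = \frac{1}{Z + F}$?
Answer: $\frac{2980724}{75} \approx 39743.0$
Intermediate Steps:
$n{\left(f,O \right)} = -52$ ($n{\left(f,O \right)} = -10 - 42 = -52$)
$H{\left(Z,F \right)} = \frac{1}{F + Z}$
$J = - \frac{501601}{75}$ ($J = \left(\frac{1}{-1 - 74} - 52\right) - 6636 = \left(\frac{1}{-75} - 52\right) - 6636 = \left(- \frac{1}{75} - 52\right) - 6636 = - \frac{3901}{75} - 6636 = - \frac{501601}{75} \approx -6688.0$)
$J + 46431 = - \frac{501601}{75} + 46431 = \frac{2980724}{75}$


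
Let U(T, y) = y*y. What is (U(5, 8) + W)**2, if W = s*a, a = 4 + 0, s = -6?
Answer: 1600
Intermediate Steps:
U(T, y) = y**2
a = 4
W = -24 (W = -6*4 = -24)
(U(5, 8) + W)**2 = (8**2 - 24)**2 = (64 - 24)**2 = 40**2 = 1600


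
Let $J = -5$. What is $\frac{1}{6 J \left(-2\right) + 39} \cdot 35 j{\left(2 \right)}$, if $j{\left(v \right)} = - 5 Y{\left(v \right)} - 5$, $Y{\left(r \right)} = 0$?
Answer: $- \frac{175}{99} \approx -1.7677$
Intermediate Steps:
$j{\left(v \right)} = -5$ ($j{\left(v \right)} = \left(-5\right) 0 - 5 = 0 - 5 = -5$)
$\frac{1}{6 J \left(-2\right) + 39} \cdot 35 j{\left(2 \right)} = \frac{1}{6 \left(-5\right) \left(-2\right) + 39} \cdot 35 \left(-5\right) = \frac{1}{\left(-30\right) \left(-2\right) + 39} \cdot 35 \left(-5\right) = \frac{1}{60 + 39} \cdot 35 \left(-5\right) = \frac{1}{99} \cdot 35 \left(-5\right) = \frac{35}{99} \left(-5\right) = - \frac{175}{99}$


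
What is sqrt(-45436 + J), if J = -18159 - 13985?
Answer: 6*I*sqrt(2155) ≈ 278.53*I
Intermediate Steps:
J = -32144
sqrt(-45436 + J) = sqrt(-45436 - 32144) = sqrt(-77580) = 6*I*sqrt(2155)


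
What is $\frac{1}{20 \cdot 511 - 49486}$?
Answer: $- \frac{1}{39266} \approx -2.5467 \cdot 10^{-5}$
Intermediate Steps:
$\frac{1}{20 \cdot 511 - 49486} = \frac{1}{10220 - 49486} = \frac{1}{-39266} = - \frac{1}{39266}$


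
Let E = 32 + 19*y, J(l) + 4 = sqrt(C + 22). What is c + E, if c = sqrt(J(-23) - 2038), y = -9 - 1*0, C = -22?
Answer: -139 + I*sqrt(2042) ≈ -139.0 + 45.188*I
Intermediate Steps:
y = -9 (y = -9 + 0 = -9)
J(l) = -4 (J(l) = -4 + sqrt(-22 + 22) = -4 + sqrt(0) = -4 + 0 = -4)
E = -139 (E = 32 + 19*(-9) = 32 - 171 = -139)
c = I*sqrt(2042) (c = sqrt(-4 - 2038) = sqrt(-2042) = I*sqrt(2042) ≈ 45.188*I)
c + E = I*sqrt(2042) - 139 = -139 + I*sqrt(2042)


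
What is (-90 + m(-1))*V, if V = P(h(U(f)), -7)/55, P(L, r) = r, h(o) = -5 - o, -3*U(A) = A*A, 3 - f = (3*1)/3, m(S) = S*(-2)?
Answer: 56/5 ≈ 11.200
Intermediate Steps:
m(S) = -2*S
f = 2 (f = 3 - 3*1/3 = 3 - 3/3 = 3 - 1*1 = 3 - 1 = 2)
U(A) = -A²/3 (U(A) = -A*A/3 = -A²/3)
V = -7/55 ≈ -0.12727
(-90 + m(-1))*V = (-90 - 2*(-1))*(-7/55) = (-90 + 2)*(-7/55) = -88*(-7/55) = 56/5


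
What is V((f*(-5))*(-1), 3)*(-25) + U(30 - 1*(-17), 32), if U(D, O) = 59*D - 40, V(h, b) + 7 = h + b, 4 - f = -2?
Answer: 2083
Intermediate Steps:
f = 6 (f = 4 - 1*(-2) = 4 + 2 = 6)
V(h, b) = -7 + b + h (V(h, b) = -7 + (h + b) = -7 + (b + h) = -7 + b + h)
U(D, O) = -40 + 59*D
V((f*(-5))*(-1), 3)*(-25) + U(30 - 1*(-17), 32) = (-7 + 3 + (6*(-5))*(-1))*(-25) + (-40 + 59*(30 - 1*(-17))) = (-7 + 3 - 30*(-1))*(-25) + (-40 + 59*(30 + 17)) = (-7 + 3 + 30)*(-25) + (-40 + 59*47) = 26*(-25) + (-40 + 2773) = -650 + 2733 = 2083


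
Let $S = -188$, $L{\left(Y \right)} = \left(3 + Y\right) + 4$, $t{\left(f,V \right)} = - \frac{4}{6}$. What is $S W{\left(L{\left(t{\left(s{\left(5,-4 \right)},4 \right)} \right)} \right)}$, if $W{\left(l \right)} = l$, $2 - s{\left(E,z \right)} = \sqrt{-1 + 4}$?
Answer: $- \frac{3572}{3} \approx -1190.7$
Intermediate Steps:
$s{\left(E,z \right)} = 2 - \sqrt{3}$ ($s{\left(E,z \right)} = 2 - \sqrt{-1 + 4} = 2 - \sqrt{3}$)
$t{\left(f,V \right)} = - \frac{2}{3}$ ($t{\left(f,V \right)} = \left(-4\right) \frac{1}{6} = - \frac{2}{3}$)
$L{\left(Y \right)} = 7 + Y$
$S W{\left(L{\left(t{\left(s{\left(5,-4 \right)},4 \right)} \right)} \right)} = - 188 \left(7 - \frac{2}{3}\right) = \left(-188\right) \frac{19}{3} = - \frac{3572}{3}$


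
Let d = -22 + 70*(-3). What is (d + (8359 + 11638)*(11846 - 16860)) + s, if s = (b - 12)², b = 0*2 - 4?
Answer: -100264934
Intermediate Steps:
d = -232 (d = -22 - 210 = -232)
b = -4 (b = 0 - 4 = -4)
s = 256 (s = (-4 - 12)² = (-16)² = 256)
(d + (8359 + 11638)*(11846 - 16860)) + s = (-232 + (8359 + 11638)*(11846 - 16860)) + 256 = (-232 + 19997*(-5014)) + 256 = (-232 - 100264958) + 256 = -100265190 + 256 = -100264934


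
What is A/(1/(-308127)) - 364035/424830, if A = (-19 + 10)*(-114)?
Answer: -1279095573359/4046 ≈ -3.1614e+8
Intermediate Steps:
A = 1026 (A = -9*(-114) = 1026)
A/(1/(-308127)) - 364035/424830 = 1026/(1/(-308127)) - 364035/424830 = 1026/(-1/308127) - 364035*1/424830 = 1026*(-308127) - 3467/4046 = -316138302 - 3467/4046 = -1279095573359/4046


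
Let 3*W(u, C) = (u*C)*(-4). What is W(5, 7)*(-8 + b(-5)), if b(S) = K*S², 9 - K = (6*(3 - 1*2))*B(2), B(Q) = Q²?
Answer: 53620/3 ≈ 17873.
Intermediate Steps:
W(u, C) = -4*C*u/3 (W(u, C) = ((u*C)*(-4))/3 = ((C*u)*(-4))/3 = (-4*C*u)/3 = -4*C*u/3)
K = -15 (K = 9 - 6*(3 - 1*2)*2² = 9 - 6*(3 - 2)*4 = 9 - 6*1*4 = 9 - 6*4 = 9 - 1*24 = 9 - 24 = -15)
b(S) = -15*S²
W(5, 7)*(-8 + b(-5)) = (-4/3*7*5)*(-8 - 15*(-5)²) = -140*(-8 - 15*25)/3 = -140*(-8 - 375)/3 = -140/3*(-383) = 53620/3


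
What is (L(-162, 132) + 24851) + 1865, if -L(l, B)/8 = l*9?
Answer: 38380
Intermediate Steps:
L(l, B) = -72*l (L(l, B) = -8*l*9 = -72*l)
(L(-162, 132) + 24851) + 1865 = (-72*(-162) + 24851) + 1865 = (11664 + 24851) + 1865 = 36515 + 1865 = 38380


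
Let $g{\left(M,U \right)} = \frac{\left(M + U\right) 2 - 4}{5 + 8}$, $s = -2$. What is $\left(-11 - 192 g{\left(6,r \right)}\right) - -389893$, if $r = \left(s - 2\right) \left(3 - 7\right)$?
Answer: $\frac{5060786}{13} \approx 3.8929 \cdot 10^{5}$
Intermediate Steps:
$r = 16$ ($r = \left(-2 - 2\right) \left(3 - 7\right) = \left(-4\right) \left(-4\right) = 16$)
$g{\left(M,U \right)} = - \frac{4}{13} + \frac{2 M}{13} + \frac{2 U}{13}$ ($g{\left(M,U \right)} = \frac{\left(2 M + 2 U\right) - 4}{13} = \left(-4 + 2 M + 2 U\right) \frac{1}{13} = - \frac{4}{13} + \frac{2 M}{13} + \frac{2 U}{13}$)
$\left(-11 - 192 g{\left(6,r \right)}\right) - -389893 = \left(-11 - 192 \left(- \frac{4}{13} + \frac{2}{13} \cdot 6 + \frac{2}{13} \cdot 16\right)\right) - -389893 = \left(-11 - 192 \left(- \frac{4}{13} + \frac{12}{13} + \frac{32}{13}\right)\right) + 389893 = \left(-11 - \frac{7680}{13}\right) + 389893 = - \frac{7823}{13} + 389893 = \frac{5060786}{13}$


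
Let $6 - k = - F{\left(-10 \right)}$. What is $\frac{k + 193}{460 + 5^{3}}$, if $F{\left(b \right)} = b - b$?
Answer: $\frac{199}{585} \approx 0.34017$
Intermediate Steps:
$F{\left(b \right)} = 0$
$k = 6$ ($k = 6 - \left(-1\right) 0 = 6 - 0 = 6 + 0 = 6$)
$\frac{k + 193}{460 + 5^{3}} = \frac{6 + 193}{460 + 5^{3}} = \frac{199}{460 + 125} = \frac{199}{585}$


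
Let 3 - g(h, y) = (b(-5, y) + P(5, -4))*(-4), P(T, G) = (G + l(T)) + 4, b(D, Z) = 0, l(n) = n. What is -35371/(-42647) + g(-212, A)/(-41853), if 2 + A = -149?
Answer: 1479401582/1784904891 ≈ 0.82884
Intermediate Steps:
P(T, G) = 4 + G + T (P(T, G) = (G + T) + 4 = 4 + G + T)
A = -151 (A = -2 - 149 = -151)
g(h, y) = 23 (g(h, y) = 3 - (0 + (4 - 4 + 5))*(-4) = 3 - (0 + 5)*(-4) = 3 - 5*(-4) = 3 - 1*(-20) = 3 + 20 = 23)
-35371/(-42647) + g(-212, A)/(-41853) = -35371/(-42647) + 23/(-41853) = -35371*(-1/42647) + 23*(-1/41853) = 35371/42647 - 23/41853 = 1479401582/1784904891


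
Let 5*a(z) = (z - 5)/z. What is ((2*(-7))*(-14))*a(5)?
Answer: 0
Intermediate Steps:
a(z) = (-5 + z)/(5*z) (a(z) = ((z - 5)/z)/5 = ((-5 + z)/z)/5 = (-5 + z)/(5*z))
((2*(-7))*(-14))*a(5) = ((2*(-7))*(-14))*((⅕)*(-5 + 5)/5) = (-14*(-14))*((⅕)*(⅕)*0) = 196*0 = 0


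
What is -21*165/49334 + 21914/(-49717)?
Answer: -1253374681/2452738478 ≈ -0.51101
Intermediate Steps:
-21*165/49334 + 21914/(-49717) = -3465*1/49334 + 21914*(-1/49717) = -3465/49334 - 21914/49717 = -1253374681/2452738478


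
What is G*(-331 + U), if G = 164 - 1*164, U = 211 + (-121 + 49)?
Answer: 0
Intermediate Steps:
U = 139 (U = 211 - 72 = 139)
G = 0 (G = 164 - 164 = 0)
G*(-331 + U) = 0*(-331 + 139) = 0*(-192) = 0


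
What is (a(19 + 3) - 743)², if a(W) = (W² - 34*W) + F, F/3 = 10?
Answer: 954529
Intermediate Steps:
F = 30 (F = 3*10 = 30)
a(W) = 30 + W² - 34*W (a(W) = (W² - 34*W) + 30 = 30 + W² - 34*W)
(a(19 + 3) - 743)² = ((30 + (19 + 3)² - 34*(19 + 3)) - 743)² = ((30 + 22² - 34*22) - 743)² = ((30 + 484 - 748) - 743)² = (-234 - 743)² = (-977)² = 954529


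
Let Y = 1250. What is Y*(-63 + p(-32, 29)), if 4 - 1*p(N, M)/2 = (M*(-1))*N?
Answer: -2388750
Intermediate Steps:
p(N, M) = 8 + 2*M*N (p(N, M) = 8 - 2*M*(-1)*N = 8 - 2*(-M)*N = 8 - (-2)*M*N = 8 + 2*M*N)
Y*(-63 + p(-32, 29)) = 1250*(-63 + (8 + 2*29*(-32))) = 1250*(-63 + (8 - 1856)) = 1250*(-63 - 1848) = 1250*(-1911) = -2388750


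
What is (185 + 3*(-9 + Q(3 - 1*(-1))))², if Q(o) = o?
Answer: 28900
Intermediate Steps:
(185 + 3*(-9 + Q(3 - 1*(-1))))² = (185 + 3*(-9 + (3 - 1*(-1))))² = (185 + 3*(-9 + (3 + 1)))² = (185 + 3*(-9 + 4))² = (185 + 3*(-5))² = (185 - 15)² = 170² = 28900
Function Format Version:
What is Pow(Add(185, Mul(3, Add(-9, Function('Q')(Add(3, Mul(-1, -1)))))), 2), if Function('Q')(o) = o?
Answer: 28900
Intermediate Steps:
Pow(Add(185, Mul(3, Add(-9, Function('Q')(Add(3, Mul(-1, -1)))))), 2) = Pow(Add(185, Mul(3, Add(-9, Add(3, Mul(-1, -1))))), 2) = Pow(Add(185, Mul(3, Add(-9, Add(3, 1)))), 2) = Pow(Add(185, Mul(3, Add(-9, 4))), 2) = Pow(Add(185, Mul(3, -5)), 2) = Pow(Add(185, -15), 2) = Pow(170, 2) = 28900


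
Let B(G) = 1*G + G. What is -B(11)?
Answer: -22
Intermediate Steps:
B(G) = 2*G (B(G) = G + G = 2*G)
-B(11) = -2*11 = -1*22 = -22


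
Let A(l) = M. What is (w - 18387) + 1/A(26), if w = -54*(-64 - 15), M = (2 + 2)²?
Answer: -225935/16 ≈ -14121.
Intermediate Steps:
M = 16 (M = 4² = 16)
A(l) = 16
w = 4266 (w = -54*(-79) = 4266)
(w - 18387) + 1/A(26) = (4266 - 18387) + 1/16 = -14121 + 1/16 = -225935/16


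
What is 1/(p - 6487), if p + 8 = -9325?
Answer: -1/15820 ≈ -6.3211e-5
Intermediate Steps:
p = -9333 (p = -8 - 9325 = -9333)
1/(p - 6487) = 1/(-9333 - 6487) = 1/(-15820) = -1/15820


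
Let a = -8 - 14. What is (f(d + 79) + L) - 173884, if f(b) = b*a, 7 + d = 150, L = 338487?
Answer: 159719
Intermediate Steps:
d = 143 (d = -7 + 150 = 143)
a = -22
f(b) = -22*b (f(b) = b*(-22) = -22*b)
(f(d + 79) + L) - 173884 = (-22*(143 + 79) + 338487) - 173884 = (-22*222 + 338487) - 173884 = (-4884 + 338487) - 173884 = 333603 - 173884 = 159719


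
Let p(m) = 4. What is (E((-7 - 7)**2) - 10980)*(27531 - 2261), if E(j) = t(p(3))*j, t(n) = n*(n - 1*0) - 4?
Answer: -218029560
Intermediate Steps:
t(n) = -4 + n**2 (t(n) = n*(n + 0) - 4 = n*n - 4 = n**2 - 4 = -4 + n**2)
E(j) = 12*j (E(j) = (-4 + 4**2)*j = (-4 + 16)*j = 12*j)
(E((-7 - 7)**2) - 10980)*(27531 - 2261) = (12*(-7 - 7)**2 - 10980)*(27531 - 2261) = (12*(-14)**2 - 10980)*25270 = (12*196 - 10980)*25270 = (2352 - 10980)*25270 = -8628*25270 = -218029560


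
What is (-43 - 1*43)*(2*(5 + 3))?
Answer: -1376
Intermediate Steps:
(-43 - 1*43)*(2*(5 + 3)) = (-43 - 43)*(2*8) = -86*16 = -1376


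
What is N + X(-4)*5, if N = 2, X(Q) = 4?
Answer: 22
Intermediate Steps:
N + X(-4)*5 = 2 + 4*5 = 2 + 20 = 22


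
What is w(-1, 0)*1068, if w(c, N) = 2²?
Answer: 4272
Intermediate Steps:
w(c, N) = 4
w(-1, 0)*1068 = 4*1068 = 4272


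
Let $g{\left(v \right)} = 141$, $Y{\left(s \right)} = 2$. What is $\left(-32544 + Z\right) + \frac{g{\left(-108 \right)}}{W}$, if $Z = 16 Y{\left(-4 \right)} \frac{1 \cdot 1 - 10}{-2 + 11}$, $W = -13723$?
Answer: $- \frac{447040589}{13723} \approx -32576.0$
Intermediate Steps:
$Z = -32$ ($Z = 16 \cdot 2 \frac{1 \cdot 1 - 10}{-2 + 11} = 32 \frac{1 - 10}{9} = 32 \left(\left(-9\right) \frac{1}{9}\right) = 32 \left(-1\right) = -32$)
$\left(-32544 + Z\right) + \frac{g{\left(-108 \right)}}{W} = \left(-32544 - 32\right) + \frac{141}{-13723} = -32576 + 141 \left(- \frac{1}{13723}\right) = -32576 - \frac{141}{13723} = - \frac{447040589}{13723}$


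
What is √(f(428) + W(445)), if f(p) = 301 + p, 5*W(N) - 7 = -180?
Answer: 4*√1085/5 ≈ 26.351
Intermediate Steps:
W(N) = -173/5 (W(N) = 7/5 + (⅕)*(-180) = 7/5 - 36 = -173/5)
√(f(428) + W(445)) = √((301 + 428) - 173/5) = √(729 - 173/5) = √(3472/5) = 4*√1085/5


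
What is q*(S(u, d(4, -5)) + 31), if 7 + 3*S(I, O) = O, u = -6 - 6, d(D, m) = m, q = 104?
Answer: 2808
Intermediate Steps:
u = -12
S(I, O) = -7/3 + O/3
q*(S(u, d(4, -5)) + 31) = 104*((-7/3 + (⅓)*(-5)) + 31) = 104*((-7/3 - 5/3) + 31) = 104*(-4 + 31) = 104*27 = 2808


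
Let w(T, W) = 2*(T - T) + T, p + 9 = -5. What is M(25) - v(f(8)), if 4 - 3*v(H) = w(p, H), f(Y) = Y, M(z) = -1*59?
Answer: -65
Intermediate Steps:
p = -14 (p = -9 - 5 = -14)
M(z) = -59
w(T, W) = T (w(T, W) = 2*0 + T = 0 + T = T)
v(H) = 6 (v(H) = 4/3 - ⅓*(-14) = 4/3 + 14/3 = 6)
M(25) - v(f(8)) = -59 - 1*6 = -59 - 6 = -65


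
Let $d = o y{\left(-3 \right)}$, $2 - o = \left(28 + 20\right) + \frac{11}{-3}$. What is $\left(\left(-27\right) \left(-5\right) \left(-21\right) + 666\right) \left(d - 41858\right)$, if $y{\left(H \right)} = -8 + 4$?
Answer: $90422718$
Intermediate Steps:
$y{\left(H \right)} = -4$
$o = - \frac{127}{3}$ ($o = 2 - \left(\left(28 + 20\right) + \frac{11}{-3}\right) = 2 - \left(48 + 11 \left(- \frac{1}{3}\right)\right) = 2 - \left(48 - \frac{11}{3}\right) = 2 - \frac{133}{3} = - \frac{127}{3} \approx -42.333$)
$d = \frac{508}{3}$ ($d = \left(- \frac{127}{3}\right) \left(-4\right) = \frac{508}{3} \approx 169.33$)
$\left(\left(-27\right) \left(-5\right) \left(-21\right) + 666\right) \left(d - 41858\right) = \left(\left(-27\right) \left(-5\right) \left(-21\right) + 666\right) \left(\frac{508}{3} - 41858\right) = \left(135 \left(-21\right) + 666\right) \left(- \frac{125066}{3}\right) = \left(-2835 + 666\right) \left(- \frac{125066}{3}\right) = \left(-2169\right) \left(- \frac{125066}{3}\right) = 90422718$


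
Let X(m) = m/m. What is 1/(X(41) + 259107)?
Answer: 1/259108 ≈ 3.8594e-6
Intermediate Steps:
X(m) = 1
1/(X(41) + 259107) = 1/(1 + 259107) = 1/259108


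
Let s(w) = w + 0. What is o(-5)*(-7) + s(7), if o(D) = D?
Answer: 42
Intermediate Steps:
s(w) = w
o(-5)*(-7) + s(7) = -5*(-7) + 7 = 35 + 7 = 42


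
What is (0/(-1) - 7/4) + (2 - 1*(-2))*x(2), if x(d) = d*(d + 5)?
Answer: 217/4 ≈ 54.250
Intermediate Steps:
x(d) = d*(5 + d)
(0/(-1) - 7/4) + (2 - 1*(-2))*x(2) = (0/(-1) - 7/4) + (2 - 1*(-2))*(2*(5 + 2)) = (0*(-1) - 7*1/4) + (2 + 2)*(2*7) = (0 - 7/4) + 4*14 = -7/4 + 56 = 217/4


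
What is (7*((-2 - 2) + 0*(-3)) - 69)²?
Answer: 9409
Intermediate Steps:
(7*((-2 - 2) + 0*(-3)) - 69)² = (7*(-4 + 0) - 69)² = (7*(-4) - 69)² = (-28 - 69)² = (-97)² = 9409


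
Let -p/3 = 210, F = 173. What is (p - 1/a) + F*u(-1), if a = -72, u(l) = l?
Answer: -57815/72 ≈ -802.99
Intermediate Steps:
p = -630 (p = -3*210 = -630)
(p - 1/a) + F*u(-1) = (-630 - 1/(-72)) + 173*(-1) = (-630 - 1*(-1/72)) - 173 = (-630 + 1/72) - 173 = -45359/72 - 173 = -57815/72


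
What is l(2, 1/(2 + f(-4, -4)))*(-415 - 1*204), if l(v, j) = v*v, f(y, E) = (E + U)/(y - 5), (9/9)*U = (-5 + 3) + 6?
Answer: -2476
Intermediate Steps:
U = 4 (U = (-5 + 3) + 6 = -2 + 6 = 4)
f(y, E) = (4 + E)/(-5 + y) (f(y, E) = (E + 4)/(y - 5) = (4 + E)/(-5 + y))
l(v, j) = v²
l(2, 1/(2 + f(-4, -4)))*(-415 - 1*204) = 2²*(-415 - 1*204) = 4*(-415 - 204) = 4*(-619) = -2476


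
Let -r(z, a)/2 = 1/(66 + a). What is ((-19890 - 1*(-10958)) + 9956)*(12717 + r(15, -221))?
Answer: 2018444288/155 ≈ 1.3022e+7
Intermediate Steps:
r(z, a) = -2/(66 + a)
((-19890 - 1*(-10958)) + 9956)*(12717 + r(15, -221)) = ((-19890 - 1*(-10958)) + 9956)*(12717 - 2/(66 - 221)) = ((-19890 + 10958) + 9956)*(12717 - 2/(-155)) = (-8932 + 9956)*(12717 - 2*(-1/155)) = 1024*(12717 + 2/155) = 1024*(1971137/155) = 2018444288/155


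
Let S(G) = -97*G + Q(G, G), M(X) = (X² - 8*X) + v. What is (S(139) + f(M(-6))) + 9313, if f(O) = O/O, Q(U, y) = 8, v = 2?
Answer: -4161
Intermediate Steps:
M(X) = 2 + X² - 8*X (M(X) = (X² - 8*X) + 2 = 2 + X² - 8*X)
f(O) = 1
S(G) = 8 - 97*G (S(G) = -97*G + 8 = 8 - 97*G)
(S(139) + f(M(-6))) + 9313 = ((8 - 97*139) + 1) + 9313 = ((8 - 13483) + 1) + 9313 = (-13475 + 1) + 9313 = -13474 + 9313 = -4161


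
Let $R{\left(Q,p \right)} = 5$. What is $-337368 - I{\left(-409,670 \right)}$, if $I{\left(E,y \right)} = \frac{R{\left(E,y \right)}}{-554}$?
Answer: $- \frac{186901867}{554} \approx -3.3737 \cdot 10^{5}$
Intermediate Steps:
$I{\left(E,y \right)} = - \frac{5}{554}$ ($I{\left(E,y \right)} = \frac{5}{-554} = 5 \left(- \frac{1}{554}\right) = - \frac{5}{554}$)
$-337368 - I{\left(-409,670 \right)} = -337368 - - \frac{5}{554} = -337368 + \frac{5}{554} = - \frac{186901867}{554}$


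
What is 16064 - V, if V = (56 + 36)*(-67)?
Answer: 22228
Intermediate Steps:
V = -6164 (V = 92*(-67) = -6164)
16064 - V = 16064 - 1*(-6164) = 16064 + 6164 = 22228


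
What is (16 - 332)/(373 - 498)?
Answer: 316/125 ≈ 2.5280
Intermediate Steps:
(16 - 332)/(373 - 498) = -316/(-125) = -316*(-1/125) = 316/125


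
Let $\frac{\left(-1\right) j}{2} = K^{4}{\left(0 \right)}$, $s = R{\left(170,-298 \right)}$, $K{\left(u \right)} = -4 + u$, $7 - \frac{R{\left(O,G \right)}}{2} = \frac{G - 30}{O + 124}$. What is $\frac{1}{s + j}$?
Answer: $- \frac{147}{72878} \approx -0.0020171$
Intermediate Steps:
$R{\left(O,G \right)} = 14 - \frac{2 \left(-30 + G\right)}{124 + O}$ ($R{\left(O,G \right)} = 14 - 2 \frac{G - 30}{O + 124} = 14 - 2 \frac{-30 + G}{124 + O} = 14 - \frac{2 \left(-30 + G\right)}{124 + O}$)
$s = \frac{2386}{147}$ ($s = \frac{2 \left(898 - -298 + 7 \cdot 170\right)}{124 + 170} = \frac{2 \left(898 + 298 + 1190\right)}{294} = 2 \cdot \frac{1}{294} \cdot 2386 = \frac{2386}{147} \approx 16.231$)
$j = -512$ ($j = - 2 \left(-4 + 0\right)^{4} = - 2 \left(-4\right)^{4} = \left(-2\right) 256 = -512$)
$\frac{1}{s + j} = \frac{1}{\frac{2386}{147} - 512} = \frac{1}{- \frac{72878}{147}} = - \frac{147}{72878}$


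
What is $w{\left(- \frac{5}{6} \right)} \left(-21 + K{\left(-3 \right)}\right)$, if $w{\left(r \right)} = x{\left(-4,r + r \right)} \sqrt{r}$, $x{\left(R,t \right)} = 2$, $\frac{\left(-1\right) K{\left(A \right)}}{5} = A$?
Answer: $- 2 i \sqrt{30} \approx - 10.954 i$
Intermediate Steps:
$K{\left(A \right)} = - 5 A$
$w{\left(r \right)} = 2 \sqrt{r}$
$w{\left(- \frac{5}{6} \right)} \left(-21 + K{\left(-3 \right)}\right) = 2 \sqrt{- \frac{5}{6}} \left(-21 - -15\right) = 2 \sqrt{\left(-5\right) \frac{1}{6}} \left(-21 + 15\right) = 2 \sqrt{- \frac{5}{6}} \left(-6\right) = 2 \frac{i \sqrt{30}}{6} \left(-6\right) = \frac{i \sqrt{30}}{3} \left(-6\right) = - 2 i \sqrt{30}$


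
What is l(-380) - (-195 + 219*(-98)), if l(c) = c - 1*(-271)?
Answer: 21548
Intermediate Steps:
l(c) = 271 + c (l(c) = c + 271 = 271 + c)
l(-380) - (-195 + 219*(-98)) = (271 - 380) - (-195 + 219*(-98)) = -109 - (-195 - 21462) = -109 - 1*(-21657) = -109 + 21657 = 21548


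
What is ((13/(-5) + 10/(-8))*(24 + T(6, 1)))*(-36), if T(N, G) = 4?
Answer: 19404/5 ≈ 3880.8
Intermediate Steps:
((13/(-5) + 10/(-8))*(24 + T(6, 1)))*(-36) = ((13/(-5) + 10/(-8))*(24 + 4))*(-36) = ((13*(-⅕) + 10*(-⅛))*28)*(-36) = ((-13/5 - 5/4)*28)*(-36) = -77/20*28*(-36) = -539/5*(-36) = 19404/5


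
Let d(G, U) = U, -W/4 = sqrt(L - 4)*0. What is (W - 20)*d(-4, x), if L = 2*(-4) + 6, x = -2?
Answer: 40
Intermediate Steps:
L = -2 (L = -8 + 6 = -2)
W = 0 (W = -4*sqrt(-2 - 4)*0 = -4*sqrt(-6)*0 = -4*I*sqrt(6)*0 = -4*0 = 0)
(W - 20)*d(-4, x) = (0 - 20)*(-2) = -20*(-2) = 40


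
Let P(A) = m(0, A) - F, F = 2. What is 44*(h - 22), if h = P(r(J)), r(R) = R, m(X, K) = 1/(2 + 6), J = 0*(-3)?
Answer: -2101/2 ≈ -1050.5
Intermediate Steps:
J = 0
m(X, K) = ⅛ (m(X, K) = 1/8 = ⅛)
P(A) = -15/8 (P(A) = ⅛ - 1*2 = ⅛ - 2 = -15/8)
h = -15/8 ≈ -1.8750
44*(h - 22) = 44*(-15/8 - 22) = 44*(-191/8) = -2101/2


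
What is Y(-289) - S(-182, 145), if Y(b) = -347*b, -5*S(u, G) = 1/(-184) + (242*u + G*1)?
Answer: 84182943/920 ≈ 91503.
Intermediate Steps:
S(u, G) = 1/920 - 242*u/5 - G/5 (S(u, G) = -(1/(-184) + (242*u + G*1))/5 = -(-1/184 + (242*u + G))/5 = -(-1/184 + (G + 242*u))/5 = -(-1/184 + G + 242*u)/5 = 1/920 - 242*u/5 - G/5)
Y(-289) - S(-182, 145) = -347*(-289) - (1/920 - 242/5*(-182) - ⅕*145) = 100283 - (1/920 + 44044/5 - 29) = 100283 - 1*8077417/920 = 100283 - 8077417/920 = 84182943/920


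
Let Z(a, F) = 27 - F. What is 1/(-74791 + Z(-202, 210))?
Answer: -1/74974 ≈ -1.3338e-5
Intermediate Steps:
1/(-74791 + Z(-202, 210)) = 1/(-74791 + (27 - 1*210)) = 1/(-74791 + (27 - 210)) = 1/(-74791 - 183) = 1/(-74974) = -1/74974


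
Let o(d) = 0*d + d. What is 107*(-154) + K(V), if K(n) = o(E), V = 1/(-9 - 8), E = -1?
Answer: -16479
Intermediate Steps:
V = -1/17 (V = 1/(-17) = -1/17 ≈ -0.058824)
o(d) = d (o(d) = 0 + d = d)
K(n) = -1
107*(-154) + K(V) = 107*(-154) - 1 = -16478 - 1 = -16479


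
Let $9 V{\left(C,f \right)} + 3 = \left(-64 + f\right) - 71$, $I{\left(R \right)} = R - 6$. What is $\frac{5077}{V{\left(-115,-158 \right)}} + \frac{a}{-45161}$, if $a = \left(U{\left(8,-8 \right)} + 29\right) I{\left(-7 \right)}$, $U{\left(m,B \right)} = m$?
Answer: $- \frac{2063399197}{13367656} \approx -154.36$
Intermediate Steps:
$I{\left(R \right)} = -6 + R$ ($I{\left(R \right)} = R - 6 = -6 + R$)
$V{\left(C,f \right)} = - \frac{46}{3} + \frac{f}{9}$ ($V{\left(C,f \right)} = - \frac{1}{3} + \frac{\left(-64 + f\right) - 71}{9} = - \frac{1}{3} + \frac{-135 + f}{9} = - \frac{1}{3} + \left(-15 + \frac{f}{9}\right) = - \frac{46}{3} + \frac{f}{9}$)
$a = -481$ ($a = \left(8 + 29\right) \left(-6 - 7\right) = 37 \left(-13\right) = -481$)
$\frac{5077}{V{\left(-115,-158 \right)}} + \frac{a}{-45161} = \frac{5077}{- \frac{46}{3} + \frac{1}{9} \left(-158\right)} - \frac{481}{-45161} = \frac{5077}{- \frac{46}{3} - \frac{158}{9}} - - \frac{481}{45161} = \frac{5077}{- \frac{296}{9}} + \frac{481}{45161} = 5077 \left(- \frac{9}{296}\right) + \frac{481}{45161} = - \frac{45693}{296} + \frac{481}{45161} = - \frac{2063399197}{13367656}$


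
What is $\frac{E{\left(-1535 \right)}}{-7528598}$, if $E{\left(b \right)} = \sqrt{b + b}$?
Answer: $- \frac{i \sqrt{3070}}{7528598} \approx - 7.3596 \cdot 10^{-6} i$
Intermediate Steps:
$E{\left(b \right)} = \sqrt{2} \sqrt{b}$ ($E{\left(b \right)} = \sqrt{2 b} = \sqrt{2} \sqrt{b}$)
$\frac{E{\left(-1535 \right)}}{-7528598} = \frac{\sqrt{2} \sqrt{-1535}}{-7528598} = \sqrt{2} i \sqrt{1535} \left(- \frac{1}{7528598}\right) = i \sqrt{3070} \left(- \frac{1}{7528598}\right) = - \frac{i \sqrt{3070}}{7528598}$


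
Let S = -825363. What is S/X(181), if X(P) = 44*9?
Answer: -8337/4 ≈ -2084.3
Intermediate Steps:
X(P) = 396
S/X(181) = -825363/396 = -825363*1/396 = -8337/4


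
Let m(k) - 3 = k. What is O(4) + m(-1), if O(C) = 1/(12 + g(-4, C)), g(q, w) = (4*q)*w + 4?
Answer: 95/48 ≈ 1.9792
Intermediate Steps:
m(k) = 3 + k
g(q, w) = 4 + 4*q*w (g(q, w) = 4*q*w + 4 = 4 + 4*q*w)
O(C) = 1/(16 - 16*C) (O(C) = 1/(12 + (4 + 4*(-4)*C)) = 1/(12 + (4 - 16*C)) = 1/(16 - 16*C))
O(4) + m(-1) = -1/(-16 + 16*4) + (3 - 1) = -1/(-16 + 64) + 2 = -1/48 + 2 = 95/48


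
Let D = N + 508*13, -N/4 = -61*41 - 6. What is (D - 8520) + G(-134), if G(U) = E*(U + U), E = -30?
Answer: 16152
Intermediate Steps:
G(U) = -60*U (G(U) = -30*(U + U) = -60*U)
N = 10028 (N = -4*(-61*41 - 6) = -4*(-2501 - 6) = -4*(-2507) = 10028)
D = 16632 (D = 10028 + 508*13 = 10028 + 6604 = 16632)
(D - 8520) + G(-134) = (16632 - 8520) - 60*(-134) = 8112 + 8040 = 16152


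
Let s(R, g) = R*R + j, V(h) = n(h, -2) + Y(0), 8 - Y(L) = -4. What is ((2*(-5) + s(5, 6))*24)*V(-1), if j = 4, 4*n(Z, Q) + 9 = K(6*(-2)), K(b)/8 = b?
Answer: -6498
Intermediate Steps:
K(b) = 8*b
Y(L) = 12 (Y(L) = 8 - 1*(-4) = 8 + 4 = 12)
n(Z, Q) = -105/4 (n(Z, Q) = -9/4 + (8*(6*(-2)))/4 = -9/4 + (8*(-12))/4 = -9/4 + (¼)*(-96) = -9/4 - 24 = -105/4)
V(h) = -57/4 (V(h) = -105/4 + 12 = -57/4)
s(R, g) = 4 + R² (s(R, g) = R*R + 4 = R² + 4 = 4 + R²)
((2*(-5) + s(5, 6))*24)*V(-1) = ((2*(-5) + (4 + 5²))*24)*(-57/4) = ((-10 + (4 + 25))*24)*(-57/4) = ((-10 + 29)*24)*(-57/4) = (19*24)*(-57/4) = 456*(-57/4) = -6498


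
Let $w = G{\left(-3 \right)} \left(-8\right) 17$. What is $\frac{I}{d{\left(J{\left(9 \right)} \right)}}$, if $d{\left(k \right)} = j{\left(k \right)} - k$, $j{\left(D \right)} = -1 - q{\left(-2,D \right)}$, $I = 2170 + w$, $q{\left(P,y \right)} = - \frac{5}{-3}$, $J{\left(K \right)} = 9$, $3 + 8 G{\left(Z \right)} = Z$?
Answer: $- \frac{6816}{35} \approx -194.74$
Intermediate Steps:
$G{\left(Z \right)} = - \frac{3}{8} + \frac{Z}{8}$
$w = 102$ ($w = \left(- \frac{3}{8} + \frac{1}{8} \left(-3\right)\right) \left(-8\right) 17 = \left(- \frac{3}{8} - \frac{3}{8}\right) \left(-8\right) 17 = \left(- \frac{3}{4}\right) \left(-8\right) 17 = 6 \cdot 17 = 102$)
$q{\left(P,y \right)} = \frac{5}{3}$ ($q{\left(P,y \right)} = \left(-5\right) \left(- \frac{1}{3}\right) = \frac{5}{3}$)
$I = 2272$ ($I = 2170 + 102 = 2272$)
$j{\left(D \right)} = - \frac{8}{3}$ ($j{\left(D \right)} = -1 - \frac{5}{3} = - \frac{8}{3}$)
$d{\left(k \right)} = - \frac{8}{3} - k$
$\frac{I}{d{\left(J{\left(9 \right)} \right)}} = \frac{2272}{- \frac{8}{3} - 9} = \frac{2272}{- \frac{35}{3}} = 2272 \left(- \frac{3}{35}\right) = - \frac{6816}{35}$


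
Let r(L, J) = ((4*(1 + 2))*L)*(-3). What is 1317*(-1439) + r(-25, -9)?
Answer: -1894263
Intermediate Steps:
r(L, J) = -36*L (r(L, J) = ((4*3)*L)*(-3) = (12*L)*(-3) = -36*L)
1317*(-1439) + r(-25, -9) = 1317*(-1439) - 36*(-25) = -1895163 + 900 = -1894263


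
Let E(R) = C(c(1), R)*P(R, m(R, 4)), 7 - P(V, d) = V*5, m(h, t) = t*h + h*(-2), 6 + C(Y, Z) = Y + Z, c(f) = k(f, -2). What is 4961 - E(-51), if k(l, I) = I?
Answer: 20419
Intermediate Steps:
c(f) = -2
C(Y, Z) = -6 + Y + Z (C(Y, Z) = -6 + (Y + Z) = -6 + Y + Z)
m(h, t) = -2*h + h*t (m(h, t) = h*t - 2*h = -2*h + h*t)
P(V, d) = 7 - 5*V (P(V, d) = 7 - V*5 = 7 - 5*V)
E(R) = (-8 + R)*(7 - 5*R) (E(R) = (-6 - 2 + R)*(7 - 5*R) = (-8 + R)*(7 - 5*R))
4961 - E(-51) = 4961 - (-1)*(-8 - 51)*(-7 + 5*(-51)) = 4961 - (-1)*(-59)*(-7 - 255) = 4961 - (-1)*(-59)*(-262) = 4961 - 1*(-15458) = 4961 + 15458 = 20419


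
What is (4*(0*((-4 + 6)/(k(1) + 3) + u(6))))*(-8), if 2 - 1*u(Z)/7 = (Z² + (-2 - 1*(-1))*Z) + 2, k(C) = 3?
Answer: 0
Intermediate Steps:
u(Z) = -7*Z² + 7*Z (u(Z) = 14 - 7*((Z² + (-2 - 1*(-1))*Z) + 2) = 14 - 7*((Z² + (-2 + 1)*Z) + 2) = 14 - 7*((Z² - Z) + 2) = 14 - 7*(2 + Z² - Z) = 14 + (-14 - 7*Z² + 7*Z) = -7*Z² + 7*Z)
(4*(0*((-4 + 6)/(k(1) + 3) + u(6))))*(-8) = (4*(0*((-4 + 6)/(3 + 3) + 7*6*(1 - 1*6))))*(-8) = (4*(0*(2/6 + 7*6*(1 - 6))))*(-8) = (4*(0*(2*(⅙) + 7*6*(-5))))*(-8) = (4*(0*(⅓ - 210)))*(-8) = (4*(0*(-629/3)))*(-8) = (4*0)*(-8) = 0*(-8) = 0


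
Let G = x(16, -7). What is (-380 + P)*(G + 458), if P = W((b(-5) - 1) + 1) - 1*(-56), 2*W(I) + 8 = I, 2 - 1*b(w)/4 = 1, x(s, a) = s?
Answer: -154524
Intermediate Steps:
b(w) = 4 (b(w) = 8 - 4*1 = 8 - 4 = 4)
W(I) = -4 + I/2
G = 16
P = 54 (P = (-4 + ((4 - 1) + 1)/2) - 1*(-56) = (-4 + (3 + 1)/2) + 56 = (-4 + (1/2)*4) + 56 = (-4 + 2) + 56 = -2 + 56 = 54)
(-380 + P)*(G + 458) = (-380 + 54)*(16 + 458) = -326*474 = -154524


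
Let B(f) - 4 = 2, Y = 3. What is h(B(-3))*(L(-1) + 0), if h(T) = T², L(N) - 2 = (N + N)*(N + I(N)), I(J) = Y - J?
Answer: -144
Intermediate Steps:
B(f) = 6 (B(f) = 4 + 2 = 6)
I(J) = 3 - J
L(N) = 2 + 6*N (L(N) = 2 + (N + N)*(N + (3 - N)) = 2 + (2*N)*3 = 2 + 6*N)
h(B(-3))*(L(-1) + 0) = 6²*((2 + 6*(-1)) + 0) = 36*((2 - 6) + 0) = 36*(-4 + 0) = 36*(-4) = -144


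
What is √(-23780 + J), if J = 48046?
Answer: √24266 ≈ 155.78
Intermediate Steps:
√(-23780 + J) = √(-23780 + 48046) = √24266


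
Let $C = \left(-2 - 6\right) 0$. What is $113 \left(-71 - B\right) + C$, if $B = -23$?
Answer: $-5424$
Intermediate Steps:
$C = 0$ ($C = \left(-8\right) 0 = 0$)
$113 \left(-71 - B\right) + C = 113 \left(-71 - -23\right) + 0 = 113 \left(-71 + 23\right) + 0 = 113 \left(-48\right) + 0 = -5424 + 0 = -5424$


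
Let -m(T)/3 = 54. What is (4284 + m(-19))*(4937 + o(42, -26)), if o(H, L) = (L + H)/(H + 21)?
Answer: 142459526/7 ≈ 2.0351e+7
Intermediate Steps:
m(T) = -162 (m(T) = -3*54 = -162)
o(H, L) = (H + L)/(21 + H)
(4284 + m(-19))*(4937 + o(42, -26)) = (4284 - 162)*(4937 + (42 - 26)/(21 + 42)) = 4122*(4937 + 16/63) = 4122*(311047/63) = 142459526/7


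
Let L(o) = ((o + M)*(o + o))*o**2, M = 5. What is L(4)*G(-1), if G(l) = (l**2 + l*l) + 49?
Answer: 58752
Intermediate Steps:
L(o) = 2*o**3*(5 + o) (L(o) = ((o + 5)*(o + o))*o**2 = ((5 + o)*(2*o))*o**2 = (2*o*(5 + o))*o**2 = 2*o**3*(5 + o))
G(l) = 49 + 2*l**2 (G(l) = (l**2 + l**2) + 49 = 2*l**2 + 49 = 49 + 2*l**2)
L(4)*G(-1) = (2*4**3*(5 + 4))*(49 + 2*(-1)**2) = (2*64*9)*(49 + 2*1) = 1152*(49 + 2) = 1152*51 = 58752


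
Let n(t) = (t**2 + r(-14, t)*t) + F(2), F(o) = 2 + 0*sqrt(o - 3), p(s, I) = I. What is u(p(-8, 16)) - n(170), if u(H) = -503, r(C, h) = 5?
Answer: -30255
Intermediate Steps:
F(o) = 2 (F(o) = 2 + 0*sqrt(-3 + o) = 2 + 0 = 2)
n(t) = 2 + t**2 + 5*t (n(t) = (t**2 + 5*t) + 2 = 2 + t**2 + 5*t)
u(p(-8, 16)) - n(170) = -503 - (2 + 170**2 + 5*170) = -503 - (2 + 28900 + 850) = -503 - 1*29752 = -503 - 29752 = -30255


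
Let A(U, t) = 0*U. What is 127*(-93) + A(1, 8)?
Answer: -11811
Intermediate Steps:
A(U, t) = 0
127*(-93) + A(1, 8) = 127*(-93) + 0 = -11811 + 0 = -11811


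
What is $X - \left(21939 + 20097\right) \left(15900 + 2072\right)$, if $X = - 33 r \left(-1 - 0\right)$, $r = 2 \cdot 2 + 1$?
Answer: $-755470827$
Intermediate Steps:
$r = 5$ ($r = 4 + 1 = 5$)
$X = 165$ ($X = \left(-33\right) 5 \left(-1 - 0\right) = - 165 \left(-1 + 0\right) = \left(-165\right) \left(-1\right) = 165$)
$X - \left(21939 + 20097\right) \left(15900 + 2072\right) = 165 - \left(21939 + 20097\right) \left(15900 + 2072\right) = 165 - 42036 \cdot 17972 = 165 - 755470992 = -755470827$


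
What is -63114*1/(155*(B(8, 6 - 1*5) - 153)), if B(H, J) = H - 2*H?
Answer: 63114/24955 ≈ 2.5291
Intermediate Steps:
B(H, J) = -H
-63114*1/(155*(B(8, 6 - 1*5) - 153)) = -63114*1/(155*(-1*8 - 153)) = -63114*1/(155*(-8 - 153)) = -63114/(155*(-161)) = -63114/(-24955) = -63114*(-1/24955) = 63114/24955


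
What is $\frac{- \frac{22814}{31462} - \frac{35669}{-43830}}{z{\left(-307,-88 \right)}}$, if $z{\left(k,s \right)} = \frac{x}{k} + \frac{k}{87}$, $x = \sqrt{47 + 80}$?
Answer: $- \frac{51302695659215963}{2041329205202393580} + \frac{15785612304823 \sqrt{127}}{680443068400797860} \approx -0.024871$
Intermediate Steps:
$x = \sqrt{127} \approx 11.269$
$z{\left(k,s \right)} = \frac{k}{87} + \frac{\sqrt{127}}{k}$ ($z{\left(k,s \right)} = \frac{\sqrt{127}}{k} + \frac{k}{87} = \frac{k}{87} + \frac{\sqrt{127}}{k}$)
$\frac{- \frac{22814}{31462} - \frac{35669}{-43830}}{z{\left(-307,-88 \right)}} = \frac{- \frac{22814}{31462} - \frac{35669}{-43830}}{\frac{1}{87} \left(-307\right) + \frac{\sqrt{127}}{-307}} = \frac{\left(-22814\right) \frac{1}{31462} - - \frac{35669}{43830}}{- \frac{307}{87} + \sqrt{127} \left(- \frac{1}{307}\right)} = \frac{- \frac{11407}{15731} + \frac{35669}{43830}}{- \frac{307}{87} - \frac{\sqrt{127}}{307}} = \frac{61140229}{689489730 \left(- \frac{307}{87} - \frac{\sqrt{127}}{307}\right)}$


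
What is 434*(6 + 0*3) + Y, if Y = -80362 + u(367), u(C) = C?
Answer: -77391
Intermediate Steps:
Y = -79995 (Y = -80362 + 367 = -79995)
434*(6 + 0*3) + Y = 434*(6 + 0*3) - 79995 = 434*(6 + 0) - 79995 = 434*6 - 79995 = 2604 - 79995 = -77391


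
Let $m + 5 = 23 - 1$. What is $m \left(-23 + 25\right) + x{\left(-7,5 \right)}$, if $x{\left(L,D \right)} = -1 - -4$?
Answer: $37$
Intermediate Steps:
$x{\left(L,D \right)} = 3$ ($x{\left(L,D \right)} = -1 + 4 = 3$)
$m = 17$ ($m = -5 + \left(23 - 1\right) = -5 + 22 = 17$)
$m \left(-23 + 25\right) + x{\left(-7,5 \right)} = 17 \left(-23 + 25\right) + 3 = 17 \cdot 2 + 3 = 34 + 3 = 37$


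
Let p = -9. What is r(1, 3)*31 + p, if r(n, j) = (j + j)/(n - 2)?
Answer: -195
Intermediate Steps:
r(n, j) = 2*j/(-2 + n) (r(n, j) = (2*j)/(-2 + n) = 2*j/(-2 + n))
r(1, 3)*31 + p = (2*3/(-2 + 1))*31 - 9 = (2*3/(-1))*31 - 9 = (2*3*(-1))*31 - 9 = -6*31 - 9 = -186 - 9 = -195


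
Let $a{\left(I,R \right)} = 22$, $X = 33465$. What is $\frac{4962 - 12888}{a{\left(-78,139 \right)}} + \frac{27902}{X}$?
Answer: $- \frac{132314873}{368115} \approx -359.44$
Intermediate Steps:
$\frac{4962 - 12888}{a{\left(-78,139 \right)}} + \frac{27902}{X} = \frac{4962 - 12888}{22} + \frac{27902}{33465} = \left(4962 - 12888\right) \frac{1}{22} + 27902 \cdot \frac{1}{33465} = \left(-7926\right) \frac{1}{22} + \frac{27902}{33465} = - \frac{3963}{11} + \frac{27902}{33465} = - \frac{132314873}{368115}$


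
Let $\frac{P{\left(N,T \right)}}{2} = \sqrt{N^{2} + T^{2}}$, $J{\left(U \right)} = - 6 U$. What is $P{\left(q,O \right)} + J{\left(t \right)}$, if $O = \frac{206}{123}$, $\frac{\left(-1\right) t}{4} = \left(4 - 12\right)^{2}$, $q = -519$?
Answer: $1536 + \frac{2 \sqrt{4075205005}}{123} \approx 2574.0$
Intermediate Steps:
$t = -256$ ($t = - 4 \left(4 - 12\right)^{2} = - 4 \left(-8\right)^{2} = \left(-4\right) 64 = -256$)
$O = \frac{206}{123}$ ($O = 206 \cdot \frac{1}{123} = \frac{206}{123} \approx 1.6748$)
$P{\left(N,T \right)} = 2 \sqrt{N^{2} + T^{2}}$
$P{\left(q,O \right)} + J{\left(t \right)} = 2 \sqrt{\left(-519\right)^{2} + \left(\frac{206}{123}\right)^{2}} - -1536 = 2 \sqrt{269361 + \frac{42436}{15129}} + 1536 = 2 \sqrt{\frac{4075205005}{15129}} + 1536 = 2 \frac{\sqrt{4075205005}}{123} + 1536 = \frac{2 \sqrt{4075205005}}{123} + 1536 = 1536 + \frac{2 \sqrt{4075205005}}{123}$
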